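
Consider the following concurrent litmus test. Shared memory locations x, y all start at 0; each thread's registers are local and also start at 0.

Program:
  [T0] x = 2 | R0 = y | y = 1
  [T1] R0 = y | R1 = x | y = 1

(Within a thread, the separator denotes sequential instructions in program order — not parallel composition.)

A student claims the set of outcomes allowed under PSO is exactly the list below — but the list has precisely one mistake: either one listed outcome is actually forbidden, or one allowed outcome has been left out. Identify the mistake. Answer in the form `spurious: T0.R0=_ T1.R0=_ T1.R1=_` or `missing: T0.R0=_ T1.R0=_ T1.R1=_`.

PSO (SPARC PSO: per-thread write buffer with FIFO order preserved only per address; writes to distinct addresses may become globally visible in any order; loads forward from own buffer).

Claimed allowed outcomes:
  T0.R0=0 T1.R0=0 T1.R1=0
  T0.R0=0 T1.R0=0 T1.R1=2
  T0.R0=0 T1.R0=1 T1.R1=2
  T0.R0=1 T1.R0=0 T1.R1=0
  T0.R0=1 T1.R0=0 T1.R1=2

missing: T0.R0=0 T1.R0=1 T1.R1=0

outcome vector order: (T0.R0,T1.R0,T1.R1)
[PSO] allowed = {(0,0,0), (0,0,2), (0,1,0), (0,1,2), (1,0,0), (1,0,2)}
PSO∖claimed = {(0,1,0)}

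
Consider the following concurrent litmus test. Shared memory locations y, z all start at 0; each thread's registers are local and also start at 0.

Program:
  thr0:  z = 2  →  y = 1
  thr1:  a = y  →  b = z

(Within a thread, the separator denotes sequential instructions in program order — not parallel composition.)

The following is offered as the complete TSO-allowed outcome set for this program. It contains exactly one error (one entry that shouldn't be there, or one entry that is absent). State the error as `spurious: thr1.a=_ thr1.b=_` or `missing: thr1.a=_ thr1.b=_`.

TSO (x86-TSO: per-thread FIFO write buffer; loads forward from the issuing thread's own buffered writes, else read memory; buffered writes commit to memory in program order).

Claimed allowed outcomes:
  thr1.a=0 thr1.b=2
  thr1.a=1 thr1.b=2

missing: thr1.a=0 thr1.b=0

outcome vector order: (thr1.a,thr1.b)
TSO: 3 outcomes — {0/0, 0/2, 1/2}
TSO∖claimed = {0/0}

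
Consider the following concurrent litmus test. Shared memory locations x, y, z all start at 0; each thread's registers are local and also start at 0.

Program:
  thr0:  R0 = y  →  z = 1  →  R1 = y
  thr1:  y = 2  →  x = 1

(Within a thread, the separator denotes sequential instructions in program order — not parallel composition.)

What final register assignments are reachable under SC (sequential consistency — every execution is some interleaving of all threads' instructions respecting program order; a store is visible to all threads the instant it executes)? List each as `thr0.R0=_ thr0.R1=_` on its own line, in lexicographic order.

outcome vector order: (thr0.R0,thr0.R1)
|SC outcomes| = 3

thr0.R0=0 thr0.R1=0
thr0.R0=0 thr0.R1=2
thr0.R0=2 thr0.R1=2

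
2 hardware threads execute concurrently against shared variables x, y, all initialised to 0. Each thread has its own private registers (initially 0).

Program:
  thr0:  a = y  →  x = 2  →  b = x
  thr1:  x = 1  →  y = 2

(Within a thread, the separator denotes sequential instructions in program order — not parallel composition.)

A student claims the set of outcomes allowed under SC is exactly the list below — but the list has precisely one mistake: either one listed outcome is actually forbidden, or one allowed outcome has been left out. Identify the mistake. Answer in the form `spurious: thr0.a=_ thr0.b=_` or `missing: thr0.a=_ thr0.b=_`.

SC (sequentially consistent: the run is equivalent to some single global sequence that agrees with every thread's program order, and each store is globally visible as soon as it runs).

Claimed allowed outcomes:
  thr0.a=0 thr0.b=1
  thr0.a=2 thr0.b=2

outcome vector order: (thr0.a,thr0.b)
SC: 3 outcomes — {(0,1); (0,2); (2,2)}
SC∖claimed = {(0,2)}

missing: thr0.a=0 thr0.b=2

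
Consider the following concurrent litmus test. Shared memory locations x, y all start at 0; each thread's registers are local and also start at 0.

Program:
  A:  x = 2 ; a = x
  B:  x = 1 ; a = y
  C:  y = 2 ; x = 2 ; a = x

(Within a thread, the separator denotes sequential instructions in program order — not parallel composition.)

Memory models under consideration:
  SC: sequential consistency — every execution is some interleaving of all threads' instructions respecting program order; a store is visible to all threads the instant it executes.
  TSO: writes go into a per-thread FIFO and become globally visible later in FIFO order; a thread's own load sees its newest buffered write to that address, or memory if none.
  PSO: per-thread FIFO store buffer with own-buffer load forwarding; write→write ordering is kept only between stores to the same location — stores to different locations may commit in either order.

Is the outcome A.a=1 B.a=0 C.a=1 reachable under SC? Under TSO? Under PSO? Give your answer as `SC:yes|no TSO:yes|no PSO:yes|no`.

outcome vector order: (A.a,B.a,C.a)
SC (6): 1/0/2; 1/2/1; 1/2/2; 2/0/2; 2/2/1; 2/2/2
TSO (8): 1/0/1; 1/0/2; 1/2/1; 1/2/2; 2/0/1; 2/0/2; 2/2/1; 2/2/2
PSO (8): 1/0/1; 1/0/2; 1/2/1; 1/2/2; 2/0/1; 2/0/2; 2/2/1; 2/2/2
target 1/0/1 ∈ {TSO,PSO}

SC:no TSO:yes PSO:yes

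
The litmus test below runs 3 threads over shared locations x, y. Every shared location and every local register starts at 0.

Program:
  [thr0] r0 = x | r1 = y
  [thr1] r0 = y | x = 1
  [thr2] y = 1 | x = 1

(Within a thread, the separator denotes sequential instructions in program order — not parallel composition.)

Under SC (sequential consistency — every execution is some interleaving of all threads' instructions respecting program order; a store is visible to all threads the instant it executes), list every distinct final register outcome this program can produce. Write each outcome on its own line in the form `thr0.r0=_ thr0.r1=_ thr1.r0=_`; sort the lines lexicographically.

thr0.r0=0 thr0.r1=0 thr1.r0=0
thr0.r0=0 thr0.r1=0 thr1.r0=1
thr0.r0=0 thr0.r1=1 thr1.r0=0
thr0.r0=0 thr0.r1=1 thr1.r0=1
thr0.r0=1 thr0.r1=0 thr1.r0=0
thr0.r0=1 thr0.r1=1 thr1.r0=0
thr0.r0=1 thr0.r1=1 thr1.r0=1

outcome vector order: (thr0.r0,thr0.r1,thr1.r0)
|SC outcomes| = 7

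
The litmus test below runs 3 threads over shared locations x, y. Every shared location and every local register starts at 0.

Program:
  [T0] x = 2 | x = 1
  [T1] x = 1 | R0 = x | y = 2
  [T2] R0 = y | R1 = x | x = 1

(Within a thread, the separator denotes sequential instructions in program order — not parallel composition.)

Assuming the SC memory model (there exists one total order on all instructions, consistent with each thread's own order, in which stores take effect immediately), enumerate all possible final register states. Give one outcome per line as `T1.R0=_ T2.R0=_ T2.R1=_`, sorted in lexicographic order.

T1.R0=1 T2.R0=0 T2.R1=0
T1.R0=1 T2.R0=0 T2.R1=1
T1.R0=1 T2.R0=0 T2.R1=2
T1.R0=1 T2.R0=2 T2.R1=1
T1.R0=1 T2.R0=2 T2.R1=2
T1.R0=2 T2.R0=0 T2.R1=0
T1.R0=2 T2.R0=0 T2.R1=1
T1.R0=2 T2.R0=0 T2.R1=2
T1.R0=2 T2.R0=2 T2.R1=1
T1.R0=2 T2.R0=2 T2.R1=2

outcome vector order: (T1.R0,T2.R0,T2.R1)
|SC outcomes| = 10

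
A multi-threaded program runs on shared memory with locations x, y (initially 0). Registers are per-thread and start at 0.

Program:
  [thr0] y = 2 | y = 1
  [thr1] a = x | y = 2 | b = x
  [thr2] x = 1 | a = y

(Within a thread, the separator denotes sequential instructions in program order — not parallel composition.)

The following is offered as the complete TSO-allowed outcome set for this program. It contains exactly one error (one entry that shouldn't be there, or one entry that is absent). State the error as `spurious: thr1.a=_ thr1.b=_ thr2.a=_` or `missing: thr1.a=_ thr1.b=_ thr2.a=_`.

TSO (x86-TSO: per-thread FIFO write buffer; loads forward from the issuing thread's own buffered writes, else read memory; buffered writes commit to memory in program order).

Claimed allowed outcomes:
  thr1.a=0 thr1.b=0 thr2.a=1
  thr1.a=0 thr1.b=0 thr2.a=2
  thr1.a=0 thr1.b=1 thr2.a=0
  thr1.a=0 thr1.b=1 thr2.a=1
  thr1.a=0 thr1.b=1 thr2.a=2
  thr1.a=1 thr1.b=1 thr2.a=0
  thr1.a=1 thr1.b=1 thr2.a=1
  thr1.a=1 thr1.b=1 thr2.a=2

outcome vector order: (thr1.a,thr1.b,thr2.a)
under TSO → 0/0/0; 0/0/1; 0/0/2; 0/1/0; 0/1/1; 0/1/2; 1/1/0; 1/1/1; 1/1/2
TSO∖claimed = {0/0/0}

missing: thr1.a=0 thr1.b=0 thr2.a=0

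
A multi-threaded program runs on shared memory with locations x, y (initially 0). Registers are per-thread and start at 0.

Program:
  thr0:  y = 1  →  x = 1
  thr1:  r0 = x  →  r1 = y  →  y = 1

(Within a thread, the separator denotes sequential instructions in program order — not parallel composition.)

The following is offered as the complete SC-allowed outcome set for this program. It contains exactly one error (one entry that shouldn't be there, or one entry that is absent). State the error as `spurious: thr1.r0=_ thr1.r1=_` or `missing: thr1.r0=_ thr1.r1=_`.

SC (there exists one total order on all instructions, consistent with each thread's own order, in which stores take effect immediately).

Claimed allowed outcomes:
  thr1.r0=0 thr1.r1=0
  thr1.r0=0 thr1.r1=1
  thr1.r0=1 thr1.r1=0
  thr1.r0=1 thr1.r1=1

spurious: thr1.r0=1 thr1.r1=0

outcome vector order: (thr1.r0,thr1.r1)
[SC] allowed = {(0,0) (0,1) (1,1)}
claimed∖SC = {(1,0)}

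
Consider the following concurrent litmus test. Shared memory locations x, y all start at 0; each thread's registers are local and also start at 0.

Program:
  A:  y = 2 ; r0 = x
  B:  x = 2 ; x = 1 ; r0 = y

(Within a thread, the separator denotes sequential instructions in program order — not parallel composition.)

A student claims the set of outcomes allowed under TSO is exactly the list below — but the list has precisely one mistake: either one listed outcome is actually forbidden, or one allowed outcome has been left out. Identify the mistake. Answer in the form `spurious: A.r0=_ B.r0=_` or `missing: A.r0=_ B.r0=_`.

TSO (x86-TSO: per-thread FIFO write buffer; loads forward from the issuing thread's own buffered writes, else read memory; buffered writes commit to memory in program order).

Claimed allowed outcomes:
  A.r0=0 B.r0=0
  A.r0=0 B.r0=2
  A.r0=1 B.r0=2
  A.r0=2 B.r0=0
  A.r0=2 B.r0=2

outcome vector order: (A.r0,B.r0)
under TSO → <0 0>, <0 2>, <1 0>, <1 2>, <2 0>, <2 2>
TSO∖claimed = {<1 0>}

missing: A.r0=1 B.r0=0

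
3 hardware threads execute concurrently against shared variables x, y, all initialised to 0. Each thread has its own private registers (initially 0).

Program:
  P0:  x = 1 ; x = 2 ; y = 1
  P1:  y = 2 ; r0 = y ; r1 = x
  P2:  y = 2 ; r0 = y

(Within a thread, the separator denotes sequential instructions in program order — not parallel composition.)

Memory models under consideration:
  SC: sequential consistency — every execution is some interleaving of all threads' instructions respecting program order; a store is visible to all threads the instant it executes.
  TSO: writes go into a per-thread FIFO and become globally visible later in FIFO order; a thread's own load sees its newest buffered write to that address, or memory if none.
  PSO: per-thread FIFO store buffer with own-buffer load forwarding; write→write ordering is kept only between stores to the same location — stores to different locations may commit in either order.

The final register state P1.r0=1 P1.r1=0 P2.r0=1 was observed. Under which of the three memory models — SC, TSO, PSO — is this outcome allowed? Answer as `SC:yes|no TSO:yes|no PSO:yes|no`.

outcome vector order: (P1.r0,P1.r1,P2.r0)
under SC → 1/2/1, 1/2/2, 2/0/1, 2/0/2, 2/1/1, 2/1/2, 2/2/1, 2/2/2
under TSO → 1/2/1, 1/2/2, 2/0/1, 2/0/2, 2/1/1, 2/1/2, 2/2/1, 2/2/2
under PSO → 1/0/1, 1/0/2, 1/1/1, 1/1/2, 1/2/1, 1/2/2, 2/0/1, 2/0/2, 2/1/1, 2/1/2, 2/2/1, 2/2/2
target 1/0/1 ∈ {PSO}

SC:no TSO:no PSO:yes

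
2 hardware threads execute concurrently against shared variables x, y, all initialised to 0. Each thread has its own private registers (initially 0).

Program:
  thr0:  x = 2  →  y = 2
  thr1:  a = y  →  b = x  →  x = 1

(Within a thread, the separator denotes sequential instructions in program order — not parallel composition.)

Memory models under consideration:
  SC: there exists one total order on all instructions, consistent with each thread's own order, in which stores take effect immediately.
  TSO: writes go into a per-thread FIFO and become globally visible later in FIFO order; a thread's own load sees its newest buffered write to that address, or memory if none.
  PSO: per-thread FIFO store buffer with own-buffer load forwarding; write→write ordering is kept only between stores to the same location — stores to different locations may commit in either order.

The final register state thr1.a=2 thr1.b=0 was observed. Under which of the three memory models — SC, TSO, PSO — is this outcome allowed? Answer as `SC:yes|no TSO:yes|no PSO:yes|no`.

outcome vector order: (thr1.a,thr1.b)
under SC → <0 0> <0 2> <2 2>
under TSO → <0 0> <0 2> <2 2>
under PSO → <0 0> <0 2> <2 0> <2 2>
target <2 0> ∈ {PSO}

SC:no TSO:no PSO:yes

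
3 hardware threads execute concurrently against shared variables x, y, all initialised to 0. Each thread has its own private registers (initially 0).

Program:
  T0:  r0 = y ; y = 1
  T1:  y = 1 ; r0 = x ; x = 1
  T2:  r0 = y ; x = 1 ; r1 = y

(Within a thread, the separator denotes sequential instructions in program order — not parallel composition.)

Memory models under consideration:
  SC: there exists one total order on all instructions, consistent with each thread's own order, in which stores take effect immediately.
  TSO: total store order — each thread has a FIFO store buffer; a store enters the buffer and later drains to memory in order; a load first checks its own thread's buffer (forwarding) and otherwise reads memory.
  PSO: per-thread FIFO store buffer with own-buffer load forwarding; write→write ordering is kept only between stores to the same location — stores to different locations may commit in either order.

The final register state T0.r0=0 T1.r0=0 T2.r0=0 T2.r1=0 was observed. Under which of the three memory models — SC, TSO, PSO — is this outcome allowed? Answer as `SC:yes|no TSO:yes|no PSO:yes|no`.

SC:no TSO:yes PSO:yes

outcome vector order: (T0.r0,T1.r0,T2.r0,T2.r1)
SC (10): 0001 0011 0100 0101 0111 1001 1011 1100 1101 1111
TSO (12): 0000 0001 0011 0100 0101 0111 1000 1001 1011 1100 1101 1111
PSO (12): 0000 0001 0011 0100 0101 0111 1000 1001 1011 1100 1101 1111
target 0000 ∈ {TSO,PSO}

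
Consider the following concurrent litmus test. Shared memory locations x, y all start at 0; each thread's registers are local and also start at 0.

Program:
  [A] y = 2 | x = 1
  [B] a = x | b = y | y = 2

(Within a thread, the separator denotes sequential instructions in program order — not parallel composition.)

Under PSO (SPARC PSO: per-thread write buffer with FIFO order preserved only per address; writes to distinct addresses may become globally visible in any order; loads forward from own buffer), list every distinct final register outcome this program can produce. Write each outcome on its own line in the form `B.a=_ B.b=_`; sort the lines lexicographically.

outcome vector order: (B.a,B.b)
|PSO outcomes| = 4

B.a=0 B.b=0
B.a=0 B.b=2
B.a=1 B.b=0
B.a=1 B.b=2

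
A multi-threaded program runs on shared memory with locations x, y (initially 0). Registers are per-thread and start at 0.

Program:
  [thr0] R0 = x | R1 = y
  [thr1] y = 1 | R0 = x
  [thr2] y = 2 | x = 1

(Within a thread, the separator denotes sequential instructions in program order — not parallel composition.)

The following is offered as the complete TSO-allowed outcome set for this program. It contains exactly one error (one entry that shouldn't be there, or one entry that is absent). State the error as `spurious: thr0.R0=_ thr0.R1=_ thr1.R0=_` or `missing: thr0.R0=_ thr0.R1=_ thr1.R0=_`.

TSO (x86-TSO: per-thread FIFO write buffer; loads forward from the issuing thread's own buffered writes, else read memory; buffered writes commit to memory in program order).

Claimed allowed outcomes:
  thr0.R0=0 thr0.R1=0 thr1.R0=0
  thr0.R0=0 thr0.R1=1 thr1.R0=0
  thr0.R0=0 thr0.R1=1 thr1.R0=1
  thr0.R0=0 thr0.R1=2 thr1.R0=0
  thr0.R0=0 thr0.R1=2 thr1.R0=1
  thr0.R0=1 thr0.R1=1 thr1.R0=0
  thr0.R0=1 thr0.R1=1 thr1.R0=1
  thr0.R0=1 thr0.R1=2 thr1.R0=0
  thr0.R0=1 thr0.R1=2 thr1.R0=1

missing: thr0.R0=0 thr0.R1=0 thr1.R0=1

outcome vector order: (thr0.R0,thr0.R1,thr1.R0)
TSO: 10 outcomes — {(0,0,0); (0,0,1); (0,1,0); (0,1,1); (0,2,0); (0,2,1); (1,1,0); (1,1,1); (1,2,0); (1,2,1)}
TSO∖claimed = {(0,0,1)}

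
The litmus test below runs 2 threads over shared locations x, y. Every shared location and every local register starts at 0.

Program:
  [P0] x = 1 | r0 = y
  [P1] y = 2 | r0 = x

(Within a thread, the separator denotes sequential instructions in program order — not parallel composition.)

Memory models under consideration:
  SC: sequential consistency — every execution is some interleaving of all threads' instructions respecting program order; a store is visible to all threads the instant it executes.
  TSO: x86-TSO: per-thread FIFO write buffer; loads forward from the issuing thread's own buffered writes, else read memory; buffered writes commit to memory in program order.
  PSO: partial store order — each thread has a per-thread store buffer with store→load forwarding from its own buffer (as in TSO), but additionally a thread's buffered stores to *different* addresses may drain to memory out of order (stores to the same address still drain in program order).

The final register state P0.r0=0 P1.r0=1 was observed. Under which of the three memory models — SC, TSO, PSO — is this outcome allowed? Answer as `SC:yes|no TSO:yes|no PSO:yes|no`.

outcome vector order: (P0.r0,P1.r0)
SC (3): <0 1>; <2 0>; <2 1>
TSO (4): <0 0>; <0 1>; <2 0>; <2 1>
PSO (4): <0 0>; <0 1>; <2 0>; <2 1>
target <0 1> ∈ {SC,TSO,PSO}

SC:yes TSO:yes PSO:yes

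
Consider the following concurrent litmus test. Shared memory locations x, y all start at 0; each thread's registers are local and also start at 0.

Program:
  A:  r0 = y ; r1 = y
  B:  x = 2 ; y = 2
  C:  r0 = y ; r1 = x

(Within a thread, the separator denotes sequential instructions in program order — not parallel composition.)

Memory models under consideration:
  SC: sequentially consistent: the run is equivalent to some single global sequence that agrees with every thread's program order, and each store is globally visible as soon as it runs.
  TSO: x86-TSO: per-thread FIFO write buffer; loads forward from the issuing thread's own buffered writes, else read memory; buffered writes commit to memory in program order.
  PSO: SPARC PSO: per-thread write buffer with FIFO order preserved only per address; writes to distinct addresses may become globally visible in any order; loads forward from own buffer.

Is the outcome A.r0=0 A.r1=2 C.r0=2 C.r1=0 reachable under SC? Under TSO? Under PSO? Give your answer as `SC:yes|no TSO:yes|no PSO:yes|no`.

SC:no TSO:no PSO:yes

outcome vector order: (A.r0,A.r1,C.r0,C.r1)
[SC] allowed = {0/0/0/0; 0/0/0/2; 0/0/2/2; 0/2/0/0; 0/2/0/2; 0/2/2/2; 2/2/0/0; 2/2/0/2; 2/2/2/2}
[TSO] allowed = {0/0/0/0; 0/0/0/2; 0/0/2/2; 0/2/0/0; 0/2/0/2; 0/2/2/2; 2/2/0/0; 2/2/0/2; 2/2/2/2}
[PSO] allowed = {0/0/0/0; 0/0/0/2; 0/0/2/0; 0/0/2/2; 0/2/0/0; 0/2/0/2; 0/2/2/0; 0/2/2/2; 2/2/0/0; 2/2/0/2; 2/2/2/0; 2/2/2/2}
target 0/2/2/0 ∈ {PSO}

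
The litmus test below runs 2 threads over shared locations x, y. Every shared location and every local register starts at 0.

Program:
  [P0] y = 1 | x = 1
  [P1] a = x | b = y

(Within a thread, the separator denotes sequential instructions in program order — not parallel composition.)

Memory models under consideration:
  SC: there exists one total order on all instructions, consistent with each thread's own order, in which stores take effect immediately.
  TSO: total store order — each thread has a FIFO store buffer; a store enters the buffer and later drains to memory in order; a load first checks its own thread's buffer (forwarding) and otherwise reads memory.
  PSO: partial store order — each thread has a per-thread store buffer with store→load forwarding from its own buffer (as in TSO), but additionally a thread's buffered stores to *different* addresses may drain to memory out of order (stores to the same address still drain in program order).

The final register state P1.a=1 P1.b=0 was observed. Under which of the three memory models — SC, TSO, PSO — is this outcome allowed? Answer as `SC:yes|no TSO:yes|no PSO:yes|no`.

outcome vector order: (P1.a,P1.b)
under SC → 0/0; 0/1; 1/1
under TSO → 0/0; 0/1; 1/1
under PSO → 0/0; 0/1; 1/0; 1/1
target 1/0 ∈ {PSO}

SC:no TSO:no PSO:yes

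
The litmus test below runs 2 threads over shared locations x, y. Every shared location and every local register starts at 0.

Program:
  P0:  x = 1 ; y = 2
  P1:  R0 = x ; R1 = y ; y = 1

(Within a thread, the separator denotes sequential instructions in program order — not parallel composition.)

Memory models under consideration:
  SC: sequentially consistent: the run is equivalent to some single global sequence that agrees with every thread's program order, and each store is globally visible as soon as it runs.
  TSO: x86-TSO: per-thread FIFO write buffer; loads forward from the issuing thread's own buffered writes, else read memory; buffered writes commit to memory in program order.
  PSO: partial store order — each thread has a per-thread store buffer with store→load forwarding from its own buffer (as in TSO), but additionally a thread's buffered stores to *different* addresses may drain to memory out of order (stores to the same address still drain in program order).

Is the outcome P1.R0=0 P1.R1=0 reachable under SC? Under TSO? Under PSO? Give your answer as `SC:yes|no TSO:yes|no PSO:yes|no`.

outcome vector order: (P1.R0,P1.R1)
SC (4): (0,0); (0,2); (1,0); (1,2)
TSO (4): (0,0); (0,2); (1,0); (1,2)
PSO (4): (0,0); (0,2); (1,0); (1,2)
target (0,0) ∈ {SC,TSO,PSO}

SC:yes TSO:yes PSO:yes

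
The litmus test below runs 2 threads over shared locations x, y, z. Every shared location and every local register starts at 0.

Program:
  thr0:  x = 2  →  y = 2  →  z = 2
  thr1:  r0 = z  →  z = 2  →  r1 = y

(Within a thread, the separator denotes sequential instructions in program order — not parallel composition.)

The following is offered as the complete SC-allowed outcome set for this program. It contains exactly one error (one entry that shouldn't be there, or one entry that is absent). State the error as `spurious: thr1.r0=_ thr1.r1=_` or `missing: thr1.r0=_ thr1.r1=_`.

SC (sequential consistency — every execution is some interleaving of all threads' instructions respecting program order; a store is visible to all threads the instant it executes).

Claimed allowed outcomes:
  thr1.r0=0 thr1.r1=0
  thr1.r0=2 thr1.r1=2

missing: thr1.r0=0 thr1.r1=2

outcome vector order: (thr1.r0,thr1.r1)
[SC] allowed = {(0,0); (0,2); (2,2)}
SC∖claimed = {(0,2)}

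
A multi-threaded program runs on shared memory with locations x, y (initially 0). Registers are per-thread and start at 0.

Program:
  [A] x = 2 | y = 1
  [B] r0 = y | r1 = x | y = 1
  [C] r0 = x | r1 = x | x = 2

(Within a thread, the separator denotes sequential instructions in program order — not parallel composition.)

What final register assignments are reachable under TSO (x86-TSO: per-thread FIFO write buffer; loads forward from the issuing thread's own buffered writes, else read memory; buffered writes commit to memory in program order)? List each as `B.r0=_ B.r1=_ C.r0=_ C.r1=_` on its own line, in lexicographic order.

B.r0=0 B.r1=0 C.r0=0 C.r1=0
B.r0=0 B.r1=0 C.r0=0 C.r1=2
B.r0=0 B.r1=0 C.r0=2 C.r1=2
B.r0=0 B.r1=2 C.r0=0 C.r1=0
B.r0=0 B.r1=2 C.r0=0 C.r1=2
B.r0=0 B.r1=2 C.r0=2 C.r1=2
B.r0=1 B.r1=2 C.r0=0 C.r1=0
B.r0=1 B.r1=2 C.r0=0 C.r1=2
B.r0=1 B.r1=2 C.r0=2 C.r1=2

outcome vector order: (B.r0,B.r1,C.r0,C.r1)
|TSO outcomes| = 9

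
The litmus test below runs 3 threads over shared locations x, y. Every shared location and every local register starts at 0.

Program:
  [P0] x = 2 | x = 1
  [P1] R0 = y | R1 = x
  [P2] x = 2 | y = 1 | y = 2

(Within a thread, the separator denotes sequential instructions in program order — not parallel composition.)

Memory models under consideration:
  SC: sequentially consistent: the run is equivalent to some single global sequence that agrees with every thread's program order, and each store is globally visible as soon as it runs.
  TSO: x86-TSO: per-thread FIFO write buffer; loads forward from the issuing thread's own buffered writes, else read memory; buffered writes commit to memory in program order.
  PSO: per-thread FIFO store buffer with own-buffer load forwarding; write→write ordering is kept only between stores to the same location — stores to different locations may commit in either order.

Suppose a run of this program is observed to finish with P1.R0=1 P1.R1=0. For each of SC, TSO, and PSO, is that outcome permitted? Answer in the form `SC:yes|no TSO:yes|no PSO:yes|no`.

SC:no TSO:no PSO:yes

outcome vector order: (P1.R0,P1.R1)
SC: 7 outcomes — {0/0, 0/1, 0/2, 1/1, 1/2, 2/1, 2/2}
TSO: 7 outcomes — {0/0, 0/1, 0/2, 1/1, 1/2, 2/1, 2/2}
PSO: 9 outcomes — {0/0, 0/1, 0/2, 1/0, 1/1, 1/2, 2/0, 2/1, 2/2}
target 1/0 ∈ {PSO}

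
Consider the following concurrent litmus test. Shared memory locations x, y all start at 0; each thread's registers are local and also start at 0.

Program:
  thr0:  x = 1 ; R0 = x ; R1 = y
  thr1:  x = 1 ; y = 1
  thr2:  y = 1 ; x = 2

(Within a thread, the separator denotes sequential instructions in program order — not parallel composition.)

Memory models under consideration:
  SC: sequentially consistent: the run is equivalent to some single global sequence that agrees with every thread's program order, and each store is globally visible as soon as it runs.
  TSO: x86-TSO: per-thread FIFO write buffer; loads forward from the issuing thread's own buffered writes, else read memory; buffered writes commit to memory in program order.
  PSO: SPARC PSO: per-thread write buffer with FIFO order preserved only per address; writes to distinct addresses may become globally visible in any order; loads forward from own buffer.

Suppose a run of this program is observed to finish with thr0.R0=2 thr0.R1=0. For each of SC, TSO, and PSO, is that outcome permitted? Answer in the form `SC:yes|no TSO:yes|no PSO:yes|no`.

outcome vector order: (thr0.R0,thr0.R1)
SC: 3 outcomes — {(1,0), (1,1), (2,1)}
TSO: 3 outcomes — {(1,0), (1,1), (2,1)}
PSO: 4 outcomes — {(1,0), (1,1), (2,0), (2,1)}
target (2,0) ∈ {PSO}

SC:no TSO:no PSO:yes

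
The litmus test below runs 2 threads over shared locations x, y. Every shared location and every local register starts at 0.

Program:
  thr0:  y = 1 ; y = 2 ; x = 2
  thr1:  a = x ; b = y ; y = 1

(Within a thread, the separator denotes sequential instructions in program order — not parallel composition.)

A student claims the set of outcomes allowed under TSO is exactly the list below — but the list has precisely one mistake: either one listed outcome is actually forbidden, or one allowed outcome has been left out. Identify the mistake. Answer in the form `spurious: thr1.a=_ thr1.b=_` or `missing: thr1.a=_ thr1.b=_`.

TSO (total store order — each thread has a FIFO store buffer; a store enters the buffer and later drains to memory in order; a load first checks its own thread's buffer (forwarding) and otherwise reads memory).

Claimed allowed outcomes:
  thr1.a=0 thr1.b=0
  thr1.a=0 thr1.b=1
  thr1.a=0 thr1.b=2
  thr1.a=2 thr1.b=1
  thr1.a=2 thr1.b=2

outcome vector order: (thr1.a,thr1.b)
under TSO → <0 0>; <0 1>; <0 2>; <2 2>
claimed∖TSO = {<2 1>}

spurious: thr1.a=2 thr1.b=1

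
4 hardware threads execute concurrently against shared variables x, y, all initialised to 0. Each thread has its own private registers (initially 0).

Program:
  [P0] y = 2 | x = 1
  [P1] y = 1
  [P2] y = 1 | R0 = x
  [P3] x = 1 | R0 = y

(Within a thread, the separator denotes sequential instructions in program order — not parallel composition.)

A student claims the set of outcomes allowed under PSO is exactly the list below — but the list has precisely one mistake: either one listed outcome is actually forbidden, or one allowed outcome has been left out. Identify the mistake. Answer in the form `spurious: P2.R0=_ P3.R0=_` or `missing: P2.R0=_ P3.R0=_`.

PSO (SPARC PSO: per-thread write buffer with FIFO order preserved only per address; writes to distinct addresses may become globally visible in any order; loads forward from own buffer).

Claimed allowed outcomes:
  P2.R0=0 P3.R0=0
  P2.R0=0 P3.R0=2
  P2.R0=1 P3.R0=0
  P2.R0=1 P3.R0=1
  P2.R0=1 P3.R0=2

missing: P2.R0=0 P3.R0=1

outcome vector order: (P2.R0,P3.R0)
[PSO] allowed = {<0 0>; <0 1>; <0 2>; <1 0>; <1 1>; <1 2>}
PSO∖claimed = {<0 1>}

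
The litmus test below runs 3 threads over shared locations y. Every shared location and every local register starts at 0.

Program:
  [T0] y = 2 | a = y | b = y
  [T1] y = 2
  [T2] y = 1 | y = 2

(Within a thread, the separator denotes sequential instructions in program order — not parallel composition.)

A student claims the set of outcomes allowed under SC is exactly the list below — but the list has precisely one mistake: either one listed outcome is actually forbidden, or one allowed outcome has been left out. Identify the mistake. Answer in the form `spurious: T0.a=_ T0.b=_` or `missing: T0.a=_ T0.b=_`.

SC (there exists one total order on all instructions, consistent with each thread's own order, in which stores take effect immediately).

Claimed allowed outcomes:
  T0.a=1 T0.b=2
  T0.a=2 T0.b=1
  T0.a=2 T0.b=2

missing: T0.a=1 T0.b=1

outcome vector order: (T0.a,T0.b)
SC (4): 1/1, 1/2, 2/1, 2/2
SC∖claimed = {1/1}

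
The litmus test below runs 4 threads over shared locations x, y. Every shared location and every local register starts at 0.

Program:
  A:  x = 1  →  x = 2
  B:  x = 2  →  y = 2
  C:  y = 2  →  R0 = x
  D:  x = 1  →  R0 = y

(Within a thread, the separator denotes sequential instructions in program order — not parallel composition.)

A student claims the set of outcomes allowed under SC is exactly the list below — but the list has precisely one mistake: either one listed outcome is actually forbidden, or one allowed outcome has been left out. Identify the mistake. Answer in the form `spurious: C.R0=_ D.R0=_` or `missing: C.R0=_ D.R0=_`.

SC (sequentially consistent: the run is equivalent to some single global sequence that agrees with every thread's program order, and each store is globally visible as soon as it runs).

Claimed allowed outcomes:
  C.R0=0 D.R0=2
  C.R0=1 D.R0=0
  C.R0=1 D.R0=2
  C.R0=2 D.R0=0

outcome vector order: (C.R0,D.R0)
SC: 5 outcomes — {0/2, 1/0, 1/2, 2/0, 2/2}
SC∖claimed = {2/2}

missing: C.R0=2 D.R0=2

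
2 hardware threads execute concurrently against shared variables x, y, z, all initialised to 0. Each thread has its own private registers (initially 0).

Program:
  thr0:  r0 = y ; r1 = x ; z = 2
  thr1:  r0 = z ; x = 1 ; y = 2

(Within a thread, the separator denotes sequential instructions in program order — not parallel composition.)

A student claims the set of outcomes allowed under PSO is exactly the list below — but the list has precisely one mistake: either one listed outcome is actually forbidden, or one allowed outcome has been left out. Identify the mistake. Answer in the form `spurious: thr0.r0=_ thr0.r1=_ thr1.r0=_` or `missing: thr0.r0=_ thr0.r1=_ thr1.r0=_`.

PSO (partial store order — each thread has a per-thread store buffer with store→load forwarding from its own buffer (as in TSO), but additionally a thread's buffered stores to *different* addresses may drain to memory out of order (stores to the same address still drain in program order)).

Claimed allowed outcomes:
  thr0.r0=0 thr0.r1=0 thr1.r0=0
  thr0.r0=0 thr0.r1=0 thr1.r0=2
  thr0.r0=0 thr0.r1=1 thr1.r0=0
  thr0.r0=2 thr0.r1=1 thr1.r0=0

outcome vector order: (thr0.r0,thr0.r1,thr1.r0)
[PSO] allowed = {000 002 010 200 210}
PSO∖claimed = {200}

missing: thr0.r0=2 thr0.r1=0 thr1.r0=0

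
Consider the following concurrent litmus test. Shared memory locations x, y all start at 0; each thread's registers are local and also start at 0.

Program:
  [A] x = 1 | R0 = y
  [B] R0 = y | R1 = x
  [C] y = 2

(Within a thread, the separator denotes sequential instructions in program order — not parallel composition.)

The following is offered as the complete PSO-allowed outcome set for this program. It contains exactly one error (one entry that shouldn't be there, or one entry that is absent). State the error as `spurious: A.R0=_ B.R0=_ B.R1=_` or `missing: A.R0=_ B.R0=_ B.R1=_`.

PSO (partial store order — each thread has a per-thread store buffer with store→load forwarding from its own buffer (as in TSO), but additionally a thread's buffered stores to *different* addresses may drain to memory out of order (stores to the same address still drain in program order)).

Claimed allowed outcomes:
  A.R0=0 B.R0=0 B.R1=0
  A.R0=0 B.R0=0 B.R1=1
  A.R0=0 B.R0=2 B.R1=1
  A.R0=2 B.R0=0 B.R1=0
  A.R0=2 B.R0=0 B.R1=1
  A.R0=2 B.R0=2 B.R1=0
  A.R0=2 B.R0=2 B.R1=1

missing: A.R0=0 B.R0=2 B.R1=0

outcome vector order: (A.R0,B.R0,B.R1)
under PSO → 0/0/0; 0/0/1; 0/2/0; 0/2/1; 2/0/0; 2/0/1; 2/2/0; 2/2/1
PSO∖claimed = {0/2/0}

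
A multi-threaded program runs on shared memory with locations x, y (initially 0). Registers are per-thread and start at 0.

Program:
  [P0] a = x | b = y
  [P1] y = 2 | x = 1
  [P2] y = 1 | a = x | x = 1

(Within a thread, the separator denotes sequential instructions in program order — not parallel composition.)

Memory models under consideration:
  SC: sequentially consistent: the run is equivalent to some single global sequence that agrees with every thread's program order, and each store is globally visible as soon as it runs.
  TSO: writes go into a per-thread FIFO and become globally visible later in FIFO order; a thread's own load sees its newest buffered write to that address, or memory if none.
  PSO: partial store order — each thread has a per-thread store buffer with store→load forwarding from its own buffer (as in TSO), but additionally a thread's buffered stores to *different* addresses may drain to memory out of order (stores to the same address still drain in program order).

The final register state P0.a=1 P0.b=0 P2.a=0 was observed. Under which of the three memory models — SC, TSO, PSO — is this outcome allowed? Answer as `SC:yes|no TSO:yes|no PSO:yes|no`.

outcome vector order: (P0.a,P0.b,P2.a)
SC (10): 0/0/0, 0/0/1, 0/1/0, 0/1/1, 0/2/0, 0/2/1, 1/1/0, 1/1/1, 1/2/0, 1/2/1
TSO (10): 0/0/0, 0/0/1, 0/1/0, 0/1/1, 0/2/0, 0/2/1, 1/1/0, 1/1/1, 1/2/0, 1/2/1
PSO (12): 0/0/0, 0/0/1, 0/1/0, 0/1/1, 0/2/0, 0/2/1, 1/0/0, 1/0/1, 1/1/0, 1/1/1, 1/2/0, 1/2/1
target 1/0/0 ∈ {PSO}

SC:no TSO:no PSO:yes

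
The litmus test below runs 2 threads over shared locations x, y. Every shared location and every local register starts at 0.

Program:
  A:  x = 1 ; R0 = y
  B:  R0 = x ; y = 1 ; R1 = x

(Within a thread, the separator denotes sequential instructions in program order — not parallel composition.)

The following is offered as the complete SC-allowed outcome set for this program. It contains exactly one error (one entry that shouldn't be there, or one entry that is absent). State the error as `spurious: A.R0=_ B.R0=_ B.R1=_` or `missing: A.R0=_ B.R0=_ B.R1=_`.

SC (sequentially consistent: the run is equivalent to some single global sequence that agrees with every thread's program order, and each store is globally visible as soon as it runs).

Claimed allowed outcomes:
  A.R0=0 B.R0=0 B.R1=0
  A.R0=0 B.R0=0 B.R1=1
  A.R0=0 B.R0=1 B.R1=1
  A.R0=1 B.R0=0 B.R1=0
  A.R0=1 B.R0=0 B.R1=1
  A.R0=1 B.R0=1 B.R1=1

outcome vector order: (A.R0,B.R0,B.R1)
[SC] allowed = {0/0/1, 0/1/1, 1/0/0, 1/0/1, 1/1/1}
claimed∖SC = {0/0/0}

spurious: A.R0=0 B.R0=0 B.R1=0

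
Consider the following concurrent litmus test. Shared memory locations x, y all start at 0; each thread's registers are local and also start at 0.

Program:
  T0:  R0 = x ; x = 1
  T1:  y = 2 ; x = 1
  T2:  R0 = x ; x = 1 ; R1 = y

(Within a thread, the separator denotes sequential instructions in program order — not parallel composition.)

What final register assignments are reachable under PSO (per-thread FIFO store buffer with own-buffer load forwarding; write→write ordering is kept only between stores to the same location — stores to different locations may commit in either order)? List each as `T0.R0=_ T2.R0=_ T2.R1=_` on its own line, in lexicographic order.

outcome vector order: (T0.R0,T2.R0,T2.R1)
|PSO outcomes| = 8

T0.R0=0 T2.R0=0 T2.R1=0
T0.R0=0 T2.R0=0 T2.R1=2
T0.R0=0 T2.R0=1 T2.R1=0
T0.R0=0 T2.R0=1 T2.R1=2
T0.R0=1 T2.R0=0 T2.R1=0
T0.R0=1 T2.R0=0 T2.R1=2
T0.R0=1 T2.R0=1 T2.R1=0
T0.R0=1 T2.R0=1 T2.R1=2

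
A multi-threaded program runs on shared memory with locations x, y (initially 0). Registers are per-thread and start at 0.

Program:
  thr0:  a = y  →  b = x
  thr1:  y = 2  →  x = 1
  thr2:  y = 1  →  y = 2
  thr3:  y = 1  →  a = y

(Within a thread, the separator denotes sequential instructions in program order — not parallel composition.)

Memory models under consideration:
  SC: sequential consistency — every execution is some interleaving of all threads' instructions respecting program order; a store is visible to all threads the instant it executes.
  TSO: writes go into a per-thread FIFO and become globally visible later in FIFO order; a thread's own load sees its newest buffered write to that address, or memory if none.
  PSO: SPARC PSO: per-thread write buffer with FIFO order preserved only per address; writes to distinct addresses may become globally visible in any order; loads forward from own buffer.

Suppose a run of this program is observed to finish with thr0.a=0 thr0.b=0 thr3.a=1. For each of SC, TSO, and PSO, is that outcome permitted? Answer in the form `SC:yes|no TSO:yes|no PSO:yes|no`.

SC:yes TSO:yes PSO:yes

outcome vector order: (thr0.a,thr0.b,thr3.a)
SC (12): <0 0 1>; <0 0 2>; <0 1 1>; <0 1 2>; <1 0 1>; <1 0 2>; <1 1 1>; <1 1 2>; <2 0 1>; <2 0 2>; <2 1 1>; <2 1 2>
TSO (12): <0 0 1>; <0 0 2>; <0 1 1>; <0 1 2>; <1 0 1>; <1 0 2>; <1 1 1>; <1 1 2>; <2 0 1>; <2 0 2>; <2 1 1>; <2 1 2>
PSO (12): <0 0 1>; <0 0 2>; <0 1 1>; <0 1 2>; <1 0 1>; <1 0 2>; <1 1 1>; <1 1 2>; <2 0 1>; <2 0 2>; <2 1 1>; <2 1 2>
target <0 0 1> ∈ {SC,TSO,PSO}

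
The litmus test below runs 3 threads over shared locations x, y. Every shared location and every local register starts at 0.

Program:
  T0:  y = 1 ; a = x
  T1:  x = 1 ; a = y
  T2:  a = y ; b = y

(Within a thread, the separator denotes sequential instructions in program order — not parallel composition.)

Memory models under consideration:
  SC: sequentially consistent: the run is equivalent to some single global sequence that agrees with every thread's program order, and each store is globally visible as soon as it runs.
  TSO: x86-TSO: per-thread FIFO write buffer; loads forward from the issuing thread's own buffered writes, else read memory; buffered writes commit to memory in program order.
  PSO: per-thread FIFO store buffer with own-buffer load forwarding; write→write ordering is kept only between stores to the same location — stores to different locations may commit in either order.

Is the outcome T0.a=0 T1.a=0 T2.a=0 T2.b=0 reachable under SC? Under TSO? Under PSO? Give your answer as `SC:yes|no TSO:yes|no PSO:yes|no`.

SC:no TSO:yes PSO:yes

outcome vector order: (T0.a,T1.a,T2.a,T2.b)
[SC] allowed = {0/1/0/0, 0/1/0/1, 0/1/1/1, 1/0/0/0, 1/0/0/1, 1/0/1/1, 1/1/0/0, 1/1/0/1, 1/1/1/1}
[TSO] allowed = {0/0/0/0, 0/0/0/1, 0/0/1/1, 0/1/0/0, 0/1/0/1, 0/1/1/1, 1/0/0/0, 1/0/0/1, 1/0/1/1, 1/1/0/0, 1/1/0/1, 1/1/1/1}
[PSO] allowed = {0/0/0/0, 0/0/0/1, 0/0/1/1, 0/1/0/0, 0/1/0/1, 0/1/1/1, 1/0/0/0, 1/0/0/1, 1/0/1/1, 1/1/0/0, 1/1/0/1, 1/1/1/1}
target 0/0/0/0 ∈ {TSO,PSO}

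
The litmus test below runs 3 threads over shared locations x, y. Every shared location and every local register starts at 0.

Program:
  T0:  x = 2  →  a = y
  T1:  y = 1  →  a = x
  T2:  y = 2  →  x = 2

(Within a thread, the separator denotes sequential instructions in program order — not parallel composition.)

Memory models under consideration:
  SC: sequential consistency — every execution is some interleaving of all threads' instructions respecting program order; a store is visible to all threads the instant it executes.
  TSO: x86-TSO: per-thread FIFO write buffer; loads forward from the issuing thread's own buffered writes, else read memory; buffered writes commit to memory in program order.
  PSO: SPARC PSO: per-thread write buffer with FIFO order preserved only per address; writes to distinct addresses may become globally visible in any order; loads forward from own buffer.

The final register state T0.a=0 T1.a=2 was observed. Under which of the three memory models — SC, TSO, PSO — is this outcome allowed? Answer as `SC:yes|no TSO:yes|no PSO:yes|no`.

outcome vector order: (T0.a,T1.a)
under SC → 02 10 12 20 22
under TSO → 00 02 10 12 20 22
under PSO → 00 02 10 12 20 22
target 02 ∈ {SC,TSO,PSO}

SC:yes TSO:yes PSO:yes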